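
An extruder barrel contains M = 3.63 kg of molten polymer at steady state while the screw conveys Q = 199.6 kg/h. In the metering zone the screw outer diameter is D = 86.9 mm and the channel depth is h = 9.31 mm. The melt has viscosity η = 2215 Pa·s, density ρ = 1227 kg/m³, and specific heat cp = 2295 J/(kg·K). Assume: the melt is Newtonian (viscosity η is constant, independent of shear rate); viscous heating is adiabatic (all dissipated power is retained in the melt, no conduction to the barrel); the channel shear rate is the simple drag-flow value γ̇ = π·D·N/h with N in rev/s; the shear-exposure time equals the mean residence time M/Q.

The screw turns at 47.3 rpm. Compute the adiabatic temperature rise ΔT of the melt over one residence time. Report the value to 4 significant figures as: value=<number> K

Throughput in SI: Q_s = 199.6 kg/h ÷ 3600 s/h = 0.0554444 kg/s
t_res = M / Q_s = 3.63 / 0.0554444 = 65.4709 s
Convert to SI: D = 0.0869 m, h = 0.00931 m, N = 47.3/60 = 0.788333 rev/s
Shear rate: γ̇ = πDN/h = π·0.0869·0.788333/0.00931 = 23.1169 s⁻¹
ΔT = η·γ̇²·t_res / (ρ·cp) = 2215 · (23.1169)² · 65.4709 / (1227 · 2295) = 27.5204 K

value=27.52 K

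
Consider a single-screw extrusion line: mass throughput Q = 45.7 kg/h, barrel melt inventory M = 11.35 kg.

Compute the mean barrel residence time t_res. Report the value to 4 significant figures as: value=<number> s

Convert throughput: Q = 45.7 kg/h = 45.7/3600 = 0.0126944 kg/s
Mean residence time: t_res = M/Q_s = 11.35 kg / 0.0126944 kg/s = 894.092 s

value=894.1 s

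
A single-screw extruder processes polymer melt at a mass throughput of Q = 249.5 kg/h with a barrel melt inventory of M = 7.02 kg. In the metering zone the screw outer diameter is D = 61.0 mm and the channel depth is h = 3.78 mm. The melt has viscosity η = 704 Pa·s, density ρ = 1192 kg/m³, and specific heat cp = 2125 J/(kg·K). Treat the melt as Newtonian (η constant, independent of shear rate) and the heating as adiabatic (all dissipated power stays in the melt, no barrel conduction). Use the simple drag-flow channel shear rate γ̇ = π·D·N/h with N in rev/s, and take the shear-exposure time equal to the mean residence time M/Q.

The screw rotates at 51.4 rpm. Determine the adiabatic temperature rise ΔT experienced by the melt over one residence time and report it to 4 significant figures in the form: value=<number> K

value=53.10 K

Throughput in SI: Q_s = 249.5 kg/h ÷ 3600 s/h = 0.0693056 kg/s
t_res = M / Q_s = 7.02 ÷ 0.0693056 = 101.291 s
Convert to SI: D = 0.061 m, h = 0.00378 m, N = 51.4/60 = 0.856667 rev/s
γ̇ = π D N / h = (π)(0.061)(0.856667) / 0.00378 = 43.431 s⁻¹
ΔT = η·γ̇²·t_res / (ρ·cp) = 704 · (43.431)² · 101.291 / (1192 · 2125) = 53.1014 K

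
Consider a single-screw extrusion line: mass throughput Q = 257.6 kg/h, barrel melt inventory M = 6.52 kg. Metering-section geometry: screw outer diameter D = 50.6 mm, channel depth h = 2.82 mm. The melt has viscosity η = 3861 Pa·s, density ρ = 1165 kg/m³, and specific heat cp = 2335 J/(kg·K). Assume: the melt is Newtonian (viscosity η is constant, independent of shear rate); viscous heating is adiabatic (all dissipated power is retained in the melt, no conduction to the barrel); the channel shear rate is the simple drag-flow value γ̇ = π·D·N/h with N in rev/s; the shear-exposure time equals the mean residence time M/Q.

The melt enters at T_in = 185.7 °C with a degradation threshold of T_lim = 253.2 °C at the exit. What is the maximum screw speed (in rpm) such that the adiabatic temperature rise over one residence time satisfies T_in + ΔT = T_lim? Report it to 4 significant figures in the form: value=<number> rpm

value=24.32 rpm

Q_s = Q / 3600 = 257.6 / 3600 = 0.0715556 kg/s
Mean residence time: t_res = M/Q_s = 6.52 kg / 0.0715556 kg/s = 91.118 s
Geometry in SI: D = 50.6 mm → 0.0506 m, h = 2.82 mm → 0.00282 m
Allowable rise: ΔT_a = T_lim − T_in = 253.2 − 185.7 = 67.5 K
γ̇_max² = ΔT_a·ρ·cp / (η·t_res) = [67.5 × 1165 × 2335] / [3861 × 91.118] = 521.93 s⁻²
γ̇_max = sqrt(521.93) = 22.8458 s⁻¹
N_max = γ̇_max h / (πD) = 22.8458·0.00282/(π·0.0506) = 0.40528 rev/s → ×60 = 24.3168 rpm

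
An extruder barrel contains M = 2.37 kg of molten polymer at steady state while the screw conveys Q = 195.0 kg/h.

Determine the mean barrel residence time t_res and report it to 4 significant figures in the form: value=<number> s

value=43.75 s

Q_s = Q / 3600 = 195.0 / 3600 = 0.0541667 kg/s
t_res = M / Q_s = 2.37 / 0.0541667 = 43.7538 s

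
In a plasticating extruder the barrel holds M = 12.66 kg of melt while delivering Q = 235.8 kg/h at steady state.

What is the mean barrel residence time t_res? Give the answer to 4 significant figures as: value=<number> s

value=193.3 s

Convert throughput: Q = 235.8 kg/h = 235.8/3600 = 0.0655 kg/s
t_res = M / Q_s = 12.66 / 0.0655 = 193.282 s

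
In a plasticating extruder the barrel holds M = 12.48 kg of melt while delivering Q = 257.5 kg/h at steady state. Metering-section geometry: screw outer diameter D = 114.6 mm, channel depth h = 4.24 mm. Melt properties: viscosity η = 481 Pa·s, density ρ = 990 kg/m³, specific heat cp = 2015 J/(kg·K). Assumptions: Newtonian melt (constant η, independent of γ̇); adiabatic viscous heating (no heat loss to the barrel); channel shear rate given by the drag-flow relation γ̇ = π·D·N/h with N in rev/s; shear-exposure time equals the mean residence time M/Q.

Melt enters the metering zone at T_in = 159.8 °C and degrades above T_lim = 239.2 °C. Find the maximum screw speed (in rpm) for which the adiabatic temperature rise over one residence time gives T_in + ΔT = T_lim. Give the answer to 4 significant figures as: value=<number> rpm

Q_s = Q / 3600 = 257.5 / 3600 = 0.0715278 kg/s
t_res = M / Q_s = 12.48 ÷ 0.0715278 = 174.478 s
D = 114.6 mm = 0.1146 m;  h = 4.24 mm = 0.00424 m
ΔT_a = T_lim − T_in = 239.2 °C − 159.8 °C = 79.4 K
γ̇_max² = ΔT_a·ρ·cp/(η·t_res) = 79.4·990·2015/(481·174.478) = 1887.32 s⁻²
γ̇_max = √1887.32 = 43.4433 s⁻¹
N_max = γ̇_max h / (πD) = 43.4433·0.00424/(π·0.1146) = 0.511628 rev/s → ×60 = 30.6977 rpm

value=30.70 rpm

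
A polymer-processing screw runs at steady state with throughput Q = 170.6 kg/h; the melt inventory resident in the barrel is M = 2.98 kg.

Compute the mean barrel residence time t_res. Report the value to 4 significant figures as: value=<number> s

Throughput in SI: Q_s = 170.6 kg/h ÷ 3600 s/h = 0.0473889 kg/s
t_res = M / Q_s = 2.98 / 0.0473889 = 62.8839 s

value=62.88 s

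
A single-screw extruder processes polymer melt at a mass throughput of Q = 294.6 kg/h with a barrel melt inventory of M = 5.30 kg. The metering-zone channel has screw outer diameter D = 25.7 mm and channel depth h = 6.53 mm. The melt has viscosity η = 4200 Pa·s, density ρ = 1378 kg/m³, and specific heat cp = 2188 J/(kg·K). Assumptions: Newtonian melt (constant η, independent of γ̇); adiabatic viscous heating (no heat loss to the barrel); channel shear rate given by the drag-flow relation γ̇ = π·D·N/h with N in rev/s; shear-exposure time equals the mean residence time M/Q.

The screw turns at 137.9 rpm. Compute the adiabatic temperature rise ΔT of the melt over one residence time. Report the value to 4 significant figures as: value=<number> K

Convert throughput: Q = 294.6 kg/h = 294.6/3600 = 0.0818333 kg/s
Mean residence time: t_res = M/Q_s = 5.30 kg / 0.0818333 kg/s = 64.7658 s
Convert to SI: D = 0.0257 m, h = 0.00653 m, N = 137.9/60 = 2.29833 rev/s
γ̇ = π D N / h = (π)(0.0257)(2.29833) / 0.00653 = 28.4173 s⁻¹
Adiabatic rise: ΔT = η γ̇² t_res / (ρ cp) = 4200·(28.4173)²·64.7658 / (1378·2188) = 72.8558 K

value=72.86 K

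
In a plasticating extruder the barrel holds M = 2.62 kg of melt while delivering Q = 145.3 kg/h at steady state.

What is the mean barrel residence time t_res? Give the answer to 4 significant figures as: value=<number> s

Throughput in SI: Q_s = 145.3 kg/h ÷ 3600 s/h = 0.0403611 kg/s
Mean residence time: t_res = M/Q_s = 2.62 kg / 0.0403611 kg/s = 64.914 s

value=64.91 s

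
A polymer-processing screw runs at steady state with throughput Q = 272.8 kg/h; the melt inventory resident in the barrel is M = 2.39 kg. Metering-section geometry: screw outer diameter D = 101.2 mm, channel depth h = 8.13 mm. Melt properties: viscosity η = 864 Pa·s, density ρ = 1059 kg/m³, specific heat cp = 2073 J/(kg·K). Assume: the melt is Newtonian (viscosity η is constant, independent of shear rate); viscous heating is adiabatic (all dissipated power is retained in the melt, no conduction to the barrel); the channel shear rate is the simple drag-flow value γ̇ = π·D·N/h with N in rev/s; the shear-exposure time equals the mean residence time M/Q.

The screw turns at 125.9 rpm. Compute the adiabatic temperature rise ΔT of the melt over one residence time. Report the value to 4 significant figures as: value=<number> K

value=83.58 K

Throughput in SI: Q_s = 272.8 kg/h ÷ 3600 s/h = 0.0757778 kg/s
Mean residence time: t_res = M/Q_s = 2.39 kg / 0.0757778 kg/s = 31.5396 s
Geometry in metres: D = 101.2 mm → 0.1012 m, h = 8.13 mm → 0.00813 m; screw speed N = 125.9 rpm = 2.09833 rev/s
γ̇ = π D N / h = (π)(0.1012)(2.09833) / 0.00813 = 82.0568 s⁻¹
ΔT = η·γ̇²·t_res / (ρ·cp) = 864 · (82.0568)² · 31.5396 / (1059 · 2073) = 83.5802 K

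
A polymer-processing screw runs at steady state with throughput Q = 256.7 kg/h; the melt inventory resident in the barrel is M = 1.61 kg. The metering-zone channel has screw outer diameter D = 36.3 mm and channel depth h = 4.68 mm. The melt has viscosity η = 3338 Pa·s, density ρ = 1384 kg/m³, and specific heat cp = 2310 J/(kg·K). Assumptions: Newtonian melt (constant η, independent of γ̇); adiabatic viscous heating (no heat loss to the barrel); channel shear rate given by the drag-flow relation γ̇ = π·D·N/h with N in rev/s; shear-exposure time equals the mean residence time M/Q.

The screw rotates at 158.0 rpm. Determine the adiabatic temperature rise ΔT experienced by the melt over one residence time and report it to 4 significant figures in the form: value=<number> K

value=97.07 K

Q_s = Q / 3600 = 256.7 / 3600 = 0.0713056 kg/s
t_res = M / Q_s = 1.61 ÷ 0.0713056 = 22.5789 s
Convert to SI: D = 0.0363 m, h = 0.00468 m, N = 158.0/60 = 2.63333 rev/s
Shear rate: γ̇ = πDN/h = π·0.0363·2.63333/0.00468 = 64.1677 s⁻¹
Adiabatic rise: ΔT = η γ̇² t_res / (ρ cp) = 3338·(64.1677)²·22.5789 / (1384·2310) = 97.0675 K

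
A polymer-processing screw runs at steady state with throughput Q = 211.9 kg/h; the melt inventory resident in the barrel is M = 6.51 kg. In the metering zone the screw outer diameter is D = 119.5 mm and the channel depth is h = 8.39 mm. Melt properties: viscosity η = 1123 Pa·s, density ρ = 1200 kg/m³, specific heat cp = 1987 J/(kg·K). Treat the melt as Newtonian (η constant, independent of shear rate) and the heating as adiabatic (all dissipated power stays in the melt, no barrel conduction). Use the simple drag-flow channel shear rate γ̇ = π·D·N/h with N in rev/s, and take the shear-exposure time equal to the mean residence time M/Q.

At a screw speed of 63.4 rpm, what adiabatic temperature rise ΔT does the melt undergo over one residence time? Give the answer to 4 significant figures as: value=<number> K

value=116.5 K

Convert throughput: Q = 211.9 kg/h = 211.9/3600 = 0.0588611 kg/s
t_res = M / Q_s = 6.51 ÷ 0.0588611 = 110.599 s
D = 119.5 mm = 0.1195 m;  h = 8.39 mm = 0.00839 m;  N = 63.4 rpm / 60 = 1.05667 rev/s
γ̇ = π·D·N / h = π · 0.1195 · 1.05667 / 0.00839 = 47.2818 s⁻¹
ΔT = η·γ̇²·t_res/(ρ·cp) = [1123 × 47.2818² × 110.599] / [1200 × 1987] = 116.45 K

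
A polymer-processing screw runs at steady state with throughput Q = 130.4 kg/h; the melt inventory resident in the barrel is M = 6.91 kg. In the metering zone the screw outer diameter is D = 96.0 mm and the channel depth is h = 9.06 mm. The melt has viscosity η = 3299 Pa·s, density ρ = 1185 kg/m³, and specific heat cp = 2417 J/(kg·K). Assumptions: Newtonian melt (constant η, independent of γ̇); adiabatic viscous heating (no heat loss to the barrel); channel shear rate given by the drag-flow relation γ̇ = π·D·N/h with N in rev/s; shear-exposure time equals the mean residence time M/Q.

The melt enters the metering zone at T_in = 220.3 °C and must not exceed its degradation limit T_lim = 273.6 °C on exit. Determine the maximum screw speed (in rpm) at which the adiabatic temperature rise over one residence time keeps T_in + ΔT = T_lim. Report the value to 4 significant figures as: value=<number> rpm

value=28.07 rpm

Q_s = Q / 3600 = 130.4 / 3600 = 0.0362222 kg/s
Mean residence time: t_res = M/Q_s = 6.91 kg / 0.0362222 kg/s = 190.767 s
Convert to metres: D = 0.096 m, h = 0.00906 m
ΔT_a = T_lim − T_in = 273.6 − 220.3 = 53.3 K
γ̇_max² = ΔT_a·ρ·cp/(η·t_res) = 53.3·1185·2417/(3299·190.767) = 242.57 s⁻²
γ̇_max = sqrt(242.57) = 15.5747 s⁻¹
N_max = γ̇_max h / (πD) = 15.5747·0.00906/(π·0.096) = 0.46787 rev/s → ×60 = 28.0722 rpm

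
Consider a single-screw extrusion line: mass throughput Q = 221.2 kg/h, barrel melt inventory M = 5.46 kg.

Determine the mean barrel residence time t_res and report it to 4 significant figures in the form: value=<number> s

Q_s = Q / 3600 = 221.2 / 3600 = 0.0614444 kg/s
t_res = M / Q_s = 5.46 / 0.0614444 = 88.8608 s

value=88.86 s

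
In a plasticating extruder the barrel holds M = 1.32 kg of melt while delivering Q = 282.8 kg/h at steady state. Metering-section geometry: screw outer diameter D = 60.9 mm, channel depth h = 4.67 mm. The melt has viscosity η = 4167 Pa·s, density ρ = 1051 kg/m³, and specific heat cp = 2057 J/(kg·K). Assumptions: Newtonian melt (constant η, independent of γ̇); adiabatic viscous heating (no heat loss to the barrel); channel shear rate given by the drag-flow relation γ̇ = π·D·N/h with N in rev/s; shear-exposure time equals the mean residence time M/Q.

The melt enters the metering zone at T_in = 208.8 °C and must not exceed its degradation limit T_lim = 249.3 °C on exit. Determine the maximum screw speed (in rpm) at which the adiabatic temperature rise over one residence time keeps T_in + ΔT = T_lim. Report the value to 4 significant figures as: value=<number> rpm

Convert throughput: Q = 282.8 kg/h = 282.8/3600 = 0.0785556 kg/s
t_res = M / Q_s = 1.32 ÷ 0.0785556 = 16.8034 s
Convert to metres: D = 0.0609 m, h = 0.00467 m
ΔT_a = T_lim − T_in = 249.3 − 208.8 = 40.5 K
Invert ΔT = ηγ̇²t_res/(ρcp) for γ̇: γ̇_max² = ΔT_a ρ cp / (η t_res) = 40.5·1051·2057 / (4167·16.8034) = 1250.46 s⁻²
γ̇_max = √1250.46 = 35.3619 s⁻¹
N_max = γ̇_max h / (πD) = 35.3619·0.00467/(π·0.0609) = 0.863148 rev/s → ×60 = 51.7889 rpm

value=51.79 rpm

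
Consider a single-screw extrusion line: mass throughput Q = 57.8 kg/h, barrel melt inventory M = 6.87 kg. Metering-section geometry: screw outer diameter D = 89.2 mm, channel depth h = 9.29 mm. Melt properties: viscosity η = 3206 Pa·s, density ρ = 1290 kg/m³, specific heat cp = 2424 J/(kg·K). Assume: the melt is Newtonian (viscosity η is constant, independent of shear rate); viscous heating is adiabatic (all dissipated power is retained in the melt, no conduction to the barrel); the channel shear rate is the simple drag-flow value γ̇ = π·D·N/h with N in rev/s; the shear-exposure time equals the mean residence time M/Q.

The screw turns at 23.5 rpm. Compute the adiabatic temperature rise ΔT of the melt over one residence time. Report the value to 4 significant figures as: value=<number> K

Q_s = Q / 3600 = 57.8 / 3600 = 0.0160556 kg/s
Mean residence time: t_res = M/Q_s = 6.87 kg / 0.0160556 kg/s = 427.889 s
Convert to SI: D = 0.0892 m, h = 0.00929 m, N = 23.5/60 = 0.391667 rev/s
Shear rate: γ̇ = πDN/h = π·0.0892·0.391667/0.00929 = 11.8145 s⁻¹
Adiabatic rise: ΔT = η γ̇² t_res / (ρ cp) = 3206·(11.8145)²·427.889 / (1290·2424) = 61.2356 K

value=61.24 K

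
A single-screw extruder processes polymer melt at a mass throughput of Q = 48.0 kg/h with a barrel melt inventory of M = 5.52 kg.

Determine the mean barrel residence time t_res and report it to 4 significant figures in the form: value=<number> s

value=414.0 s

Throughput in SI: Q_s = 48.0 kg/h ÷ 3600 s/h = 0.0133333 kg/s
Mean residence time: t_res = M/Q_s = 5.52 kg / 0.0133333 kg/s = 414 s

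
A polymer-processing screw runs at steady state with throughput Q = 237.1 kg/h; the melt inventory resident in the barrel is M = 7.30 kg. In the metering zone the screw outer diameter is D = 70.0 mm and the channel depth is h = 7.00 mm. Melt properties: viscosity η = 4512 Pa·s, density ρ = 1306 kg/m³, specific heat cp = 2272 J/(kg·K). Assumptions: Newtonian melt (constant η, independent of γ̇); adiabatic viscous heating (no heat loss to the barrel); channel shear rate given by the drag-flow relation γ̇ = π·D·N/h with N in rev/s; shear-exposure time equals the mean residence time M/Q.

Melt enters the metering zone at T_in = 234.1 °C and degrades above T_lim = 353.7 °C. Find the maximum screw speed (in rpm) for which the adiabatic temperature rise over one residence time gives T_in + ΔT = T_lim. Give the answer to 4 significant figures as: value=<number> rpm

Throughput in SI: Q_s = 237.1 kg/h ÷ 3600 s/h = 0.0658611 kg/s
t_res = M / Q_s = 7.30 ÷ 0.0658611 = 110.839 s
Geometry in SI: D = 70.0 mm → 0.07 m, h = 7.00 mm → 0.007 m
ΔT_a = T_lim − T_in = 353.7 − 234.1 = 119.6 K
γ̇_max² = ΔT_a·ρ·cp / (η·t_res) = [119.6 × 1306 × 2272] / [4512 × 110.839] = 709.61 s⁻²
Take the square root: γ̇_max = √(709.61) = 26.6385 s⁻¹
Solve γ̇ = πDN/h for N: N_max = γ̇_max·h/(π·D) = 26.6385 × 0.007 / (π × 0.07) = 0.84793 rev/s = 50.8758 rpm

value=50.88 rpm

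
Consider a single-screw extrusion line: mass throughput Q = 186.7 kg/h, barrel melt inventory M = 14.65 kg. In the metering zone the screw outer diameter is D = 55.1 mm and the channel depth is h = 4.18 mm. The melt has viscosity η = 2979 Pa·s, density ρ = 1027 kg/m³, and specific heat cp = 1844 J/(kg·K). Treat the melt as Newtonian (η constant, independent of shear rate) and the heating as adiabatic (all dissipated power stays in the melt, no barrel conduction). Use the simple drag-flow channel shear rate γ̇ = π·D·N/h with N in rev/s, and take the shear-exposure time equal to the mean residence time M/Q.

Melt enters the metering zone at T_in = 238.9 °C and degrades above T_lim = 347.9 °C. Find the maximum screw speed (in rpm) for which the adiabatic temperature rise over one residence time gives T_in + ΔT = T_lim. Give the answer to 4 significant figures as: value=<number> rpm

value=22.69 rpm

Convert throughput: Q = 186.7 kg/h = 186.7/3600 = 0.0518611 kg/s
Mean residence time: t_res = M/Q_s = 14.65 kg / 0.0518611 kg/s = 282.485 s
Geometry in SI: D = 55.1 mm → 0.0551 m, h = 4.18 mm → 0.00418 m
Allowable rise: ΔT_a = T_lim − T_in = 347.9 − 238.9 = 109 K
Invert ΔT = ηγ̇²t_res/(ρcp) for γ̇: γ̇_max² = ΔT_a ρ cp / (η t_res) = 109·1027·1844 / (2979·282.485) = 245.297 s⁻²
γ̇_max = √245.297 = 15.6619 s⁻¹
N_max = γ̇_max·h / (π·D) = 15.6619 · 0.00418 / (π · 0.0551) = 0.378199 rev/s = 22.692 rpm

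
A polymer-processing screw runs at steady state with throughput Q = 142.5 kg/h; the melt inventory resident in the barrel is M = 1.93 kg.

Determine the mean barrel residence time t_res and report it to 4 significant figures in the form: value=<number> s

value=48.76 s

Throughput in SI: Q_s = 142.5 kg/h ÷ 3600 s/h = 0.0395833 kg/s
t_res = M / Q_s = 1.93 / 0.0395833 = 48.7579 s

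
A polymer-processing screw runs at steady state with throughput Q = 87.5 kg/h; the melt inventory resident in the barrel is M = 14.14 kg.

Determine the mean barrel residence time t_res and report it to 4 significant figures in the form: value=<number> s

value=581.8 s

Q_s = Q / 3600 = 87.5 / 3600 = 0.0243056 kg/s
Mean residence time: t_res = M/Q_s = 14.14 kg / 0.0243056 kg/s = 581.76 s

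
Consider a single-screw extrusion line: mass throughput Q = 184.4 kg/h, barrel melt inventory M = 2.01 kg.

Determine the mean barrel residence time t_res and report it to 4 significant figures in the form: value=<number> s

Convert throughput: Q = 184.4 kg/h = 184.4/3600 = 0.0512222 kg/s
t_res = M / Q_s = 2.01 ÷ 0.0512222 = 39.2408 s

value=39.24 s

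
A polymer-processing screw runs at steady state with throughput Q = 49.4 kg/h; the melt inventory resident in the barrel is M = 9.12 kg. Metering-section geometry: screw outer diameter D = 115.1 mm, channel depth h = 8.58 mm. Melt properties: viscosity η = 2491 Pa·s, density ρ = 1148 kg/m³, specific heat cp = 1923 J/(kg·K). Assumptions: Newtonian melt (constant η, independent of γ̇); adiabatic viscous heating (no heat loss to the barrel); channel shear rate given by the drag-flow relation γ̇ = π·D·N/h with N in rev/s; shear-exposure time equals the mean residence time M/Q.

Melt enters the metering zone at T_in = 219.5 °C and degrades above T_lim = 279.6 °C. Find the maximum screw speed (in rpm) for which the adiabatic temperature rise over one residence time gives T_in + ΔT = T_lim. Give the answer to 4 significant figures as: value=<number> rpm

value=12.74 rpm

Q_s = Q / 3600 = 49.4 / 3600 = 0.0137222 kg/s
Mean residence time: t_res = M/Q_s = 9.12 kg / 0.0137222 kg/s = 664.615 s
Convert to metres: D = 0.1151 m, h = 0.00858 m
ΔT_a = T_lim − T_in = 279.6 °C − 219.5 °C = 60.1 K
γ̇_max² = ΔT_a·ρ·cp / (η·t_res) = [60.1 × 1148 × 1923] / [2491 × 664.615] = 80.1404 s⁻²
Take the square root: γ̇_max = √(80.1404) = 8.95212 s⁻¹
Solve γ̇ = πDN/h for N: N_max = γ̇_max·h/(π·D) = 8.95212 × 0.00858 / (π × 0.1151) = 0.212416 rev/s = 12.745 rpm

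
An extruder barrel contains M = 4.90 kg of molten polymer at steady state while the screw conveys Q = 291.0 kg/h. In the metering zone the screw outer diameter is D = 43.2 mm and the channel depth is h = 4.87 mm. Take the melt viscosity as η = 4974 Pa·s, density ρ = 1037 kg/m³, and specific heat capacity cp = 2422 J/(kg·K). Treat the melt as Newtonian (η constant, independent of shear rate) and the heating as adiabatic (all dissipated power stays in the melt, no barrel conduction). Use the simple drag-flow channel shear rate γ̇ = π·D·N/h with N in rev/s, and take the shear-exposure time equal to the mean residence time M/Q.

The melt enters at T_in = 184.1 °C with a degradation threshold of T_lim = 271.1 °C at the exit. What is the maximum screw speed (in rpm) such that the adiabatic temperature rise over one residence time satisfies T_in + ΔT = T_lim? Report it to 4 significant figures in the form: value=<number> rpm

Q_s = Q / 3600 = 291.0 / 3600 = 0.0808333 kg/s
t_res = M / Q_s = 4.90 / 0.0808333 = 60.6186 s
Convert to metres: D = 0.0432 m, h = 0.00487 m
ΔT_a = T_lim − T_in = 271.1 − 184.1 = 87 K
γ̇_max² = ΔT_a·ρ·cp/(η·t_res) = 87·1037·2422/(4974·60.6186) = 724.704 s⁻²
γ̇_max = √724.704 = 26.9203 s⁻¹
N_max = γ̇_max h / (πD) = 26.9203·0.00487/(π·0.0432) = 0.965997 rev/s → ×60 = 57.9598 rpm

value=57.96 rpm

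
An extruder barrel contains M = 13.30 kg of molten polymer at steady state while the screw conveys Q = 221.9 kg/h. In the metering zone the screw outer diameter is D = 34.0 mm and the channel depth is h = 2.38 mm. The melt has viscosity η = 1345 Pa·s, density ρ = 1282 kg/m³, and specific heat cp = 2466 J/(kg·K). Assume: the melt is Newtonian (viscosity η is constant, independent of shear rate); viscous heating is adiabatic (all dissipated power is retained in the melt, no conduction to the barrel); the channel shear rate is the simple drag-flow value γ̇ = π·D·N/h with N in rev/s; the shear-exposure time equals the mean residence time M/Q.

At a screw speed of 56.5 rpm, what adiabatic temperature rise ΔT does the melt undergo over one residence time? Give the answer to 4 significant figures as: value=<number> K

value=164.0 K

Throughput in SI: Q_s = 221.9 kg/h ÷ 3600 s/h = 0.0616389 kg/s
t_res = M / Q_s = 13.30 ÷ 0.0616389 = 215.773 s
D = 34.0 mm = 0.034 m;  h = 2.38 mm = 0.00238 m;  N = 56.5 rpm / 60 = 0.941667 rev/s
Shear rate: γ̇ = πDN/h = π·0.034·0.941667/0.00238 = 42.2619 s⁻¹
ΔT = η·γ̇²·t_res/(ρ·cp) = [1345 × 42.2619² × 215.773] / [1282 × 2466] = 163.959 K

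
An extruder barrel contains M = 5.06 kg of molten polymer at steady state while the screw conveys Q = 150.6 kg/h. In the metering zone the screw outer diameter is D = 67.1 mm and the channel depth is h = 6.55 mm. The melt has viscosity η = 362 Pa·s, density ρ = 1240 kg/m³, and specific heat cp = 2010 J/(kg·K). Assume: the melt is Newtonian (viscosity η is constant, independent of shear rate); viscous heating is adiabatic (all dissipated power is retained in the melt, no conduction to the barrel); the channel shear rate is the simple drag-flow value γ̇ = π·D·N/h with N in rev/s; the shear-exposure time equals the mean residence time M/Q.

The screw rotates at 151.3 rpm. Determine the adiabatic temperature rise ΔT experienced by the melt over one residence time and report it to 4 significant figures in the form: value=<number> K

Throughput in SI: Q_s = 150.6 kg/h ÷ 3600 s/h = 0.0418333 kg/s
t_res = M / Q_s = 5.06 ÷ 0.0418333 = 120.956 s
Geometry in metres: D = 67.1 mm → 0.0671 m, h = 6.55 mm → 0.00655 m; screw speed N = 151.3 rpm = 2.52167 rev/s
Shear rate: γ̇ = πDN/h = π·0.0671·2.52167/0.00655 = 81.1557 s⁻¹
ΔT = η·γ̇²·t_res / (ρ·cp) = 362 · (81.1557)² · 120.956 / (1240 · 2010) = 115.706 K

value=115.7 K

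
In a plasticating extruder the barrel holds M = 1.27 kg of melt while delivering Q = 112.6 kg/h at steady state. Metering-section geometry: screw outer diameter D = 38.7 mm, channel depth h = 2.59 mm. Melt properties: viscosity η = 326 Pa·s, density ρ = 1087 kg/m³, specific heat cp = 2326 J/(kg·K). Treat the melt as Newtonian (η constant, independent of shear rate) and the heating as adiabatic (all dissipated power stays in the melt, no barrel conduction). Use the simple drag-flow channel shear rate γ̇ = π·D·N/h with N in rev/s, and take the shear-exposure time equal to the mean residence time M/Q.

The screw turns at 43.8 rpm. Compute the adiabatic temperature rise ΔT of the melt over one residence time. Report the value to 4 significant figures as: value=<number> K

value=6.148 K

Convert throughput: Q = 112.6 kg/h = 112.6/3600 = 0.0312778 kg/s
t_res = M / Q_s = 1.27 ÷ 0.0312778 = 40.6039 s
Geometry in metres: D = 38.7 mm → 0.0387 m, h = 2.59 mm → 0.00259 m; screw speed N = 43.8 rpm = 0.73 rev/s
Shear rate: γ̇ = πDN/h = π·0.0387·0.73/0.00259 = 34.2676 s⁻¹
Adiabatic rise: ΔT = η γ̇² t_res / (ρ cp) = 326·(34.2676)²·40.6039 / (1087·2326) = 6.14772 K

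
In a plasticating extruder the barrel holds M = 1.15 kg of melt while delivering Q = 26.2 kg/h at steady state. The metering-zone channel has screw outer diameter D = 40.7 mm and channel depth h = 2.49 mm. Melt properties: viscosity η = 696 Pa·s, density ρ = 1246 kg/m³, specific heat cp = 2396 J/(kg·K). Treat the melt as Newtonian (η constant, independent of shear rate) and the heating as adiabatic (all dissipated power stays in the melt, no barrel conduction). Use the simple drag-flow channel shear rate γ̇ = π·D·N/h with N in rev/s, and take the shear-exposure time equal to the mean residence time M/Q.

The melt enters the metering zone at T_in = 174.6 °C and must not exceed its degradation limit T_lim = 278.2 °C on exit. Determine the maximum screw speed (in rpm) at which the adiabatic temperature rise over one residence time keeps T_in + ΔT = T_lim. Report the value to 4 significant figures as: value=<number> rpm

Throughput in SI: Q_s = 26.2 kg/h ÷ 3600 s/h = 0.00727778 kg/s
Mean residence time: t_res = M/Q_s = 1.15 kg / 0.00727778 kg/s = 158.015 s
Geometry in SI: D = 40.7 mm → 0.0407 m, h = 2.49 mm → 0.00249 m
ΔT_a = T_lim − T_in = 278.2 − 174.6 = 103.6 K
γ̇_max² = ΔT_a·ρ·cp/(η·t_res) = 103.6·1246·2396/(696·158.015) = 2812.27 s⁻²
γ̇_max = √2812.27 = 53.0308 s⁻¹
N_max = γ̇_max·h / (π·D) = 53.0308 · 0.00249 / (π · 0.0407) = 1.03272 rev/s = 61.9633 rpm

value=61.96 rpm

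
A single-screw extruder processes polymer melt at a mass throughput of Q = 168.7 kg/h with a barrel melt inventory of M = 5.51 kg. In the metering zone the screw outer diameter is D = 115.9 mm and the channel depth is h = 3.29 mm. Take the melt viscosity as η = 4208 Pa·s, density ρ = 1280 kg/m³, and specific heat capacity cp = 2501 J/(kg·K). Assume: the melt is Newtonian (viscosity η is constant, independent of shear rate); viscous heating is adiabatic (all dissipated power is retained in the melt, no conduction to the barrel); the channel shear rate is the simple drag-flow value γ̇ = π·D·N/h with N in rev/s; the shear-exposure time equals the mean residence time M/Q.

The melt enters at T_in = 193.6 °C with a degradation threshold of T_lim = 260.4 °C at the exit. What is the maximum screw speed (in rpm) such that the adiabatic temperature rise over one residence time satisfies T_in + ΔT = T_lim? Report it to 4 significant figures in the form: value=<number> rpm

Convert throughput: Q = 168.7 kg/h = 168.7/3600 = 0.0468611 kg/s
t_res = M / Q_s = 5.51 / 0.0468611 = 117.582 s
Geometry in SI: D = 115.9 mm → 0.1159 m, h = 3.29 mm → 0.00329 m
Allowable rise: ΔT_a = T_lim − T_in = 260.4 − 193.6 = 66.8 K
γ̇_max² = ΔT_a·ρ·cp/(η·t_res) = 66.8·1280·2501/(4208·117.582) = 432.201 s⁻²
Take the square root: γ̇_max = √(432.201) = 20.7894 s⁻¹
Solve γ̇ = πDN/h for N: N_max = γ̇_max·h/(π·D) = 20.7894 × 0.00329 / (π × 0.1159) = 0.187847 rev/s = 11.2708 rpm

value=11.27 rpm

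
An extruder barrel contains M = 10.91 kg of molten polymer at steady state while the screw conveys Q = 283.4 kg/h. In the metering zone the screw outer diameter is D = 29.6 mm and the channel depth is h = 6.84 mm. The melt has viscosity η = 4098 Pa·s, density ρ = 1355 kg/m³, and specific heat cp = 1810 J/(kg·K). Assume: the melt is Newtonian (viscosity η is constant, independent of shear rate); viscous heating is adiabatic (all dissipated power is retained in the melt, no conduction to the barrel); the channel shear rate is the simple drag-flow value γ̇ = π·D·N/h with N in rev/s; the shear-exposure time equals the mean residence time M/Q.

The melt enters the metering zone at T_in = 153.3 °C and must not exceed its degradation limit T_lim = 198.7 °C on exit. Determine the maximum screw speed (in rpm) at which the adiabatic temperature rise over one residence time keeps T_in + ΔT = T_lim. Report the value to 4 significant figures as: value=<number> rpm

value=61.79 rpm

Convert throughput: Q = 283.4 kg/h = 283.4/3600 = 0.0787222 kg/s
Mean residence time: t_res = M/Q_s = 10.91 kg / 0.0787222 kg/s = 138.589 s
D = 29.6 mm = 0.0296 m;  h = 6.84 mm = 0.00684 m
ΔT_a = T_lim − T_in = 198.7 °C − 153.3 °C = 45.4 K
γ̇_max² = ΔT_a·ρ·cp / (η·t_res) = [45.4 × 1355 × 1810] / [4098 × 138.589] = 196.053 s⁻²
Take the square root: γ̇_max = √(196.053) = 14.0019 s⁻¹
Solve γ̇ = πDN/h for N: N_max = γ̇_max·h/(π·D) = 14.0019 × 0.00684 / (π × 0.0296) = 1.02992 rev/s = 61.7949 rpm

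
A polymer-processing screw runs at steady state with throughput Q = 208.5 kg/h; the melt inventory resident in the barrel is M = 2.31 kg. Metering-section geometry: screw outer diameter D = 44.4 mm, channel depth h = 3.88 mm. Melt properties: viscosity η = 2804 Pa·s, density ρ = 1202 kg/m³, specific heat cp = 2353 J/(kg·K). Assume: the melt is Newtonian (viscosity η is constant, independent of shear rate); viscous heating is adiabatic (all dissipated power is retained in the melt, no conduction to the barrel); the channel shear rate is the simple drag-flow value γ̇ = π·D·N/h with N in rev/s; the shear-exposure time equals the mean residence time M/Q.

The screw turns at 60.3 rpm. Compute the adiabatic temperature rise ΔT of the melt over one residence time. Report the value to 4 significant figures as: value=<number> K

value=51.62 K

Throughput in SI: Q_s = 208.5 kg/h ÷ 3600 s/h = 0.0579167 kg/s
t_res = M / Q_s = 2.31 ÷ 0.0579167 = 39.8849 s
Geometry in metres: D = 44.4 mm → 0.0444 m, h = 3.88 mm → 0.00388 m; screw speed N = 60.3 rpm = 1.005 rev/s
γ̇ = π·D·N / h = π · 0.0444 · 1.005 / 0.00388 = 36.1299 s⁻¹
Adiabatic rise: ΔT = η γ̇² t_res / (ρ cp) = 2804·(36.1299)²·39.8849 / (1202·2353) = 51.6172 K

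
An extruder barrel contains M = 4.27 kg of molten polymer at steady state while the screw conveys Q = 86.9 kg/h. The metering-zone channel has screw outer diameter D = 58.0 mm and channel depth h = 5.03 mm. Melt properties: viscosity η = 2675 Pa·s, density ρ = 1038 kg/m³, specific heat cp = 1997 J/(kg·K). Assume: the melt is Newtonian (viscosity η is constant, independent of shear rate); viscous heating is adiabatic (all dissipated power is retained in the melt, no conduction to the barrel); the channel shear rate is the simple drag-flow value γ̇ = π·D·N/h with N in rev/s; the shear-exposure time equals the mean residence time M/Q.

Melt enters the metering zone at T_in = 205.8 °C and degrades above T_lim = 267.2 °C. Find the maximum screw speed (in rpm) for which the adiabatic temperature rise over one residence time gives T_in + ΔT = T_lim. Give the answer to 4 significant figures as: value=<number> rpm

value=27.16 rpm

Throughput in SI: Q_s = 86.9 kg/h ÷ 3600 s/h = 0.0241389 kg/s
Mean residence time: t_res = M/Q_s = 4.27 kg / 0.0241389 kg/s = 176.893 s
D = 58.0 mm = 0.058 m;  h = 5.03 mm = 0.00503 m
Allowable rise: ΔT_a = T_lim − T_in = 267.2 − 205.8 = 61.4 K
γ̇_max² = ΔT_a·ρ·cp/(η·t_res) = 61.4·1038·1997/(2675·176.893) = 268.973 s⁻²
γ̇_max = √268.973 = 16.4004 s⁻¹
N_max = γ̇_max·h / (π·D) = 16.4004 · 0.00503 / (π · 0.058) = 0.452736 rev/s = 27.1641 rpm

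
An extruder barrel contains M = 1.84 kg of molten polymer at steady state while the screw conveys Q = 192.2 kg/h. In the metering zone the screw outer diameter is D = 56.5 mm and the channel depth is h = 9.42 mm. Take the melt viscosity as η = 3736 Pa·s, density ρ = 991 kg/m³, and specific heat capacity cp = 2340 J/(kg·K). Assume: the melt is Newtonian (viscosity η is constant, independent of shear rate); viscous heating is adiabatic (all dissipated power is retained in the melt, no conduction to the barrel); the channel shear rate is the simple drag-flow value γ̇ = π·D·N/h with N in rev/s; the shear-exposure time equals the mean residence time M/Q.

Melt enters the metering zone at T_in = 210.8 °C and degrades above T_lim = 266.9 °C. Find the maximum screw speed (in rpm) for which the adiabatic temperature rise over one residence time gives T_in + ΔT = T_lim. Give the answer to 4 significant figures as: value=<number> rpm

Throughput in SI: Q_s = 192.2 kg/h ÷ 3600 s/h = 0.0533889 kg/s
t_res = M / Q_s = 1.84 ÷ 0.0533889 = 34.4641 s
Convert to metres: D = 0.0565 m, h = 0.00942 m
ΔT_a = T_lim − T_in = 266.9 − 210.8 = 56.1 K
γ̇_max² = ΔT_a·ρ·cp / (η·t_res) = [56.1 × 991 × 2340] / [3736 × 34.4641] = 1010.37 s⁻²
Take the square root: γ̇_max = √(1010.37) = 31.7862 s⁻¹
Solve γ̇ = πDN/h for N: N_max = γ̇_max·h/(π·D) = 31.7862 × 0.00942 / (π × 0.0565) = 1.68691 rev/s = 101.215 rpm

value=101.2 rpm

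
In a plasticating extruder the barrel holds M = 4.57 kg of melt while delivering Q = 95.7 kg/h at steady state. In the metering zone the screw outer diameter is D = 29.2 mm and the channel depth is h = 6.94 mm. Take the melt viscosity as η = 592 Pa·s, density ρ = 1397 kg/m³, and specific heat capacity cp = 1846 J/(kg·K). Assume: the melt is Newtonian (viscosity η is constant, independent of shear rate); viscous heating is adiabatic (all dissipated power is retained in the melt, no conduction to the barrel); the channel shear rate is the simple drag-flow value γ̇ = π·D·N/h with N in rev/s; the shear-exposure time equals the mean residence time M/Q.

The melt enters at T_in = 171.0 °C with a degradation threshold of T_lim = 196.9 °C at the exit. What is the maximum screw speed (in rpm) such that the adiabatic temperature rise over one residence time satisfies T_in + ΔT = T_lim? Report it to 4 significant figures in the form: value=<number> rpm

value=116.3 rpm

Q_s = Q / 3600 = 95.7 / 3600 = 0.0265833 kg/s
t_res = M / Q_s = 4.57 ÷ 0.0265833 = 171.912 s
D = 29.2 mm = 0.0292 m;  h = 6.94 mm = 0.00694 m
ΔT_a = T_lim − T_in = 196.9 − 171.0 = 25.9 K
γ̇_max² = ΔT_a·ρ·cp / (η·t_res) = [25.9 × 1397 × 1846] / [592 × 171.912] = 656.295 s⁻²
Take the square root: γ̇_max = √(656.295) = 25.6183 s⁻¹
N_max = γ̇_max h / (πD) = 25.6183·0.00694/(π·0.0292) = 1.9381 rev/s → ×60 = 116.286 rpm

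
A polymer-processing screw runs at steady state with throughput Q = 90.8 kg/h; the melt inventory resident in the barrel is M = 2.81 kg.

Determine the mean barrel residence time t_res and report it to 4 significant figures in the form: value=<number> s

value=111.4 s

Throughput in SI: Q_s = 90.8 kg/h ÷ 3600 s/h = 0.0252222 kg/s
Mean residence time: t_res = M/Q_s = 2.81 kg / 0.0252222 kg/s = 111.41 s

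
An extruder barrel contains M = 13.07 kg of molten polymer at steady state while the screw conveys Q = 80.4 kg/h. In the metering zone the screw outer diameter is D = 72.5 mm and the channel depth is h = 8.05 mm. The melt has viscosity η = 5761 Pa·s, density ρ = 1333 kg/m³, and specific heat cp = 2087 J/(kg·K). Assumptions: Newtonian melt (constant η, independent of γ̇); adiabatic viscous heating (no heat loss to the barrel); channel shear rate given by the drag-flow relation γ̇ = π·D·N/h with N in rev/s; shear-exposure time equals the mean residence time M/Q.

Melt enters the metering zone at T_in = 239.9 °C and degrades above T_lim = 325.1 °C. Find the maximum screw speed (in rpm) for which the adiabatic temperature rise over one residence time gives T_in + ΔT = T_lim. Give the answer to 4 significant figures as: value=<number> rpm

Convert throughput: Q = 80.4 kg/h = 80.4/3600 = 0.0223333 kg/s
Mean residence time: t_res = M/Q_s = 13.07 kg / 0.0223333 kg/s = 585.224 s
D = 72.5 mm = 0.0725 m;  h = 8.05 mm = 0.00805 m
ΔT_a = T_lim − T_in = 325.1 °C − 239.9 °C = 85.2 K
γ̇_max² = ΔT_a·ρ·cp/(η·t_res) = 85.2·1333·2087/(5761·585.224) = 70.3027 s⁻²
γ̇_max = √70.3027 = 8.38467 s⁻¹
Solve γ̇ = πDN/h for N: N_max = γ̇_max·h/(π·D) = 8.38467 × 0.00805 / (π × 0.0725) = 0.296343 rev/s = 17.7806 rpm

value=17.78 rpm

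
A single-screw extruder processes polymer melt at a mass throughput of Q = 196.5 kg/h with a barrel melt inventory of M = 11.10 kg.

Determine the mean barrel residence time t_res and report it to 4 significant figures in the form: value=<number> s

Throughput in SI: Q_s = 196.5 kg/h ÷ 3600 s/h = 0.0545833 kg/s
Mean residence time: t_res = M/Q_s = 11.10 kg / 0.0545833 kg/s = 203.359 s

value=203.4 s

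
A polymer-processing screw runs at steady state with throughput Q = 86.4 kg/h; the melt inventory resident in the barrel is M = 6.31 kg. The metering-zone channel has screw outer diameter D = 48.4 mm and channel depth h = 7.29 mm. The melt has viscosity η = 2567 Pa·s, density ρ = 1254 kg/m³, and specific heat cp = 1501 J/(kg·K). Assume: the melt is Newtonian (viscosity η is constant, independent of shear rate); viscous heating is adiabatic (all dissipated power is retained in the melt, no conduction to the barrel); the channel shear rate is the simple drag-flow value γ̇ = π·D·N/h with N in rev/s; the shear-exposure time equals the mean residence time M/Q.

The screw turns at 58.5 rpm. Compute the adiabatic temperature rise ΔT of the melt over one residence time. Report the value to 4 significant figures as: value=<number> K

Q_s = Q / 3600 = 86.4 / 3600 = 0.024 kg/s
Mean residence time: t_res = M/Q_s = 6.31 kg / 0.024 kg/s = 262.917 s
Geometry in metres: D = 48.4 mm → 0.0484 m, h = 7.29 mm → 0.00729 m; screw speed N = 58.5 rpm = 0.975 rev/s
γ̇ = π D N / h = (π)(0.0484)(0.975) / 0.00729 = 20.3363 s⁻¹
ΔT = η·γ̇²·t_res/(ρ·cp) = [2567 × 20.3363² × 262.917] / [1254 × 1501] = 148.29 K

value=148.3 K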